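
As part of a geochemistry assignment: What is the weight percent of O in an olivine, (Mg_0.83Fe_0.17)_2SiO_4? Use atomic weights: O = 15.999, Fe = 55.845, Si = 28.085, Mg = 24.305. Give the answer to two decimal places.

M((Mg_0.83Fe_0.17)_2SiO_4) = 151.415 g/mol.
O contributes 4 × 15.999 = 63.996 g per mole.
63.996/151.415 = 0.4227 → 42.27%.

42.27 wt%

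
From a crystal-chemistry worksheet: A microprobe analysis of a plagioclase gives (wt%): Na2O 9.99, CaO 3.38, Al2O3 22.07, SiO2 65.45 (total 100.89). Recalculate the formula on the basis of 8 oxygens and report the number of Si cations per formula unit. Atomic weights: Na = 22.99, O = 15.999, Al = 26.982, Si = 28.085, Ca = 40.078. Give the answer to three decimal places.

Na2O: 9.99/61.979 = 0.16118 mol → 0.32236 mol Na, 0.16118 mol O.
CaO: 3.38/56.077 = 0.06027 mol → 0.06027 mol Ca, 0.06027 mol O.
Al2O3: 22.07/101.961 = 0.21646 mol → 0.43292 mol Al, 0.64938 mol O.
SiO2: 65.45/60.083 = 1.08933 mol → 1.08933 mol Si, 2.17866 mol O.
Total oxygen = 3.04949 mol. Normalization factor = 8/3.04949 = 2.62339.
Si per 8 O = 1.08933 × 2.62339 = 2.858.

2.858 Si apfu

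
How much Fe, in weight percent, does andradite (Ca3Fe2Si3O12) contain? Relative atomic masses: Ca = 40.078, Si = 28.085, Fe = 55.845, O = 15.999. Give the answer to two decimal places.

21.98 weight percent

M(Ca3Fe2Si3O12) = 508.167 g/mol.
Fe contributes 2 × 55.845 = 111.690 g per mole.
111.690/508.167 = 0.2198 → 21.98%.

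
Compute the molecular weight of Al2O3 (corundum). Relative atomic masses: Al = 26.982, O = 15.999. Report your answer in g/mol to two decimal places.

101.96 g/mol

Al: 2 × 26.982 = 53.9640
O: 3 × 15.999 = 47.9970
Summing the contributions gives the formula mass.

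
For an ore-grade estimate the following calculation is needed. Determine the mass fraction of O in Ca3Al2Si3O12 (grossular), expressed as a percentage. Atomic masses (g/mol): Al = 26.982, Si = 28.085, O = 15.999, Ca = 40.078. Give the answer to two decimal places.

Molar mass of Ca3Al2Si3O12: 3×40.078 + 2×26.982 + 3×28.085 + 12×15.999 = 450.441 g/mol.
Mass of O per formula unit: 12 × 15.999 = 191.988 g.
Weight fraction O = 191.988 / 450.441 = 0.4262.

42.62 wt%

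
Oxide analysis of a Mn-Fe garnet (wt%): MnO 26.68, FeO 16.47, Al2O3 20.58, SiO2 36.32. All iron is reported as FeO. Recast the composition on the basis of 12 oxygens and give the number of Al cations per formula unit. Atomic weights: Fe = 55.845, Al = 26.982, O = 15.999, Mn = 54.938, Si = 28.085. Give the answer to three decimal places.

2.002 Al apfu

MnO: 26.68/70.937 = 0.37611 mol → 0.37611 mol Mn, 0.37611 mol O.
FeO: 16.47/71.844 = 0.22925 mol → 0.22925 mol Fe, 0.22925 mol O.
Al2O3: 20.58/101.961 = 0.20184 mol → 0.40368 mol Al, 0.60552 mol O.
SiO2: 36.32/60.083 = 0.60450 mol → 0.60450 mol Si, 1.20900 mol O.
Total oxygen = 2.41988 mol. Normalization factor = 12/2.41988 = 4.95892.
Al per 12 O = 0.40368 × 4.95892 = 2.002.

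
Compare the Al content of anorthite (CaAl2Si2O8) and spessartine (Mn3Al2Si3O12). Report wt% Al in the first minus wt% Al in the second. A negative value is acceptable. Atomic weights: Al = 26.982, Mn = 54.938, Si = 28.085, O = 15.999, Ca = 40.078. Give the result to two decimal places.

Al in CaAl2Si2O8: molar mass 278.204 g/mol; 2×26.982 = 53.964 g → 19.40 wt%.
Al in Mn3Al2Si3O12: molar mass 495.021 g/mol; 2×26.982 = 53.964 g → 10.90 wt%.
Difference = 19.40 − 10.90 = 8.50 percentage points.

8.50 percentage points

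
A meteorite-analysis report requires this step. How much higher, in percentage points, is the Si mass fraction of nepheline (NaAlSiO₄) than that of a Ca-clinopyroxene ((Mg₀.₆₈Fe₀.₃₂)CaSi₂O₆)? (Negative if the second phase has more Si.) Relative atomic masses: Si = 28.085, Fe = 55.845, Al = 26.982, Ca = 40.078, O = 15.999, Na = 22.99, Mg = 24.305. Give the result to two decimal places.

-5.01 percentage points

First mineral: 28.085 g Si in 142.053 g formula = 19.77 wt% Si.
Second mineral: 56.170 g Si in 226.640 g formula = 24.78 wt% Si.
19.77% − 24.78% gives a difference of -5.01 percentage points.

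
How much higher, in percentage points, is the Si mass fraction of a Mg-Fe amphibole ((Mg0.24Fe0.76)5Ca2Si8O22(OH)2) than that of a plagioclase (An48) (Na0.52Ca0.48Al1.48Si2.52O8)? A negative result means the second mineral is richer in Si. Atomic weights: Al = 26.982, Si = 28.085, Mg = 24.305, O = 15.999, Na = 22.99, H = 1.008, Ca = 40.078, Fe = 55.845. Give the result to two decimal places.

-2.12 percentage points

Si in (Mg0.24Fe0.76)5Ca2Si8O22(OH)2: molar mass 932.205 g/mol; 8×28.085 = 224.680 g → 24.10 wt%.
Si in Na0.52Ca0.48Al1.48Si2.52O8: molar mass 269.892 g/mol; 2.52×28.085 = 70.774 g → 26.22 wt%.
Difference = 24.10 − 26.22 = -2.12 percentage points.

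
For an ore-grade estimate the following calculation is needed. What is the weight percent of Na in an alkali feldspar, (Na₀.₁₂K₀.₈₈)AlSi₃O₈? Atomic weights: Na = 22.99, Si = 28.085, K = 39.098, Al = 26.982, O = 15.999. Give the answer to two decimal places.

1.00 weight percent

M((Na₀.₁₂K₀.₈₈)AlSi₃O₈) = 276.394 g/mol.
Na contributes 0.12 × 22.99 = 2.759 g per mole.
2.759/276.394 = 0.0100 → 1.00%.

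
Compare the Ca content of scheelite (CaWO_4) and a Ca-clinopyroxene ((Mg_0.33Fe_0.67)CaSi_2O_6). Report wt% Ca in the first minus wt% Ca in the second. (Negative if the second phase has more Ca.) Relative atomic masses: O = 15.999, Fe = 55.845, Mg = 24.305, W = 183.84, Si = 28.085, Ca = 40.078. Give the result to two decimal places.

Ca in CaWO_4: molar mass 287.914 g/mol; 1×40.078 = 40.078 g → 13.92 wt%.
Ca in (Mg_0.33Fe_0.67)CaSi_2O_6: molar mass 237.679 g/mol; 1×40.078 = 40.078 g → 16.86 wt%.
Difference = 13.92 − 16.86 = -2.94 percentage points.

-2.94 percentage points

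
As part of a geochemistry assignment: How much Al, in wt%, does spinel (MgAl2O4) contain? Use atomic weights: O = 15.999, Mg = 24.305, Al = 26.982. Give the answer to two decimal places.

37.93 wt%

Formula mass = 1*24.305 + 2*26.982 + 4*15.999 = 142.265 g/mol, of which 53.964 g is Al.
So Al makes up 53.964/142.265 = 0.3793 of the mass, i.e. 37.93%.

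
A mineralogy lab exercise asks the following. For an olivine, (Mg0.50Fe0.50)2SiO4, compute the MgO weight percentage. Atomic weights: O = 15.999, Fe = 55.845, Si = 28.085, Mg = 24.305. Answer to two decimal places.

Molar mass of (Mg0.50Fe0.50)2SiO4 = 1·24.305 + 1·55.845 + 1·28.085 + 4·15.999 = 172.231 g/mol.
Each formula unit contains 1 Mg, equivalent to 1/1 = 1.0000 mol MgO.
M(MgO) = 1×24.305 + 1×15.999 = 40.304 g/mol.
Mass of MgO per formula unit = 1.0000 × 40.304 = 40.304 g.
MgO wt% = 40.304 / 172.231 × 100 = 23.40%.

23.40 wt%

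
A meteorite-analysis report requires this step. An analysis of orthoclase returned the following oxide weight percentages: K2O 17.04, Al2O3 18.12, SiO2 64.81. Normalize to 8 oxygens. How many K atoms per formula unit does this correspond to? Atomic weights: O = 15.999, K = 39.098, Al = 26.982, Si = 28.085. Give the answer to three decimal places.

K2O (M=94.195): mol = 0.18090; K = 0.36180, O = 0.18090.
Al2O3 (M=101.961): mol = 0.17772; Al = 0.35544, O = 0.53316.
SiO2 (M=60.083): mol = 1.07867; Si = 1.07867, O = 2.15734.
ΣO = 2.87140; factor = 8/ΣO = 2.78610.
K apfu = 0.36180 × 2.78610 = 1.008.

1.008 K apfu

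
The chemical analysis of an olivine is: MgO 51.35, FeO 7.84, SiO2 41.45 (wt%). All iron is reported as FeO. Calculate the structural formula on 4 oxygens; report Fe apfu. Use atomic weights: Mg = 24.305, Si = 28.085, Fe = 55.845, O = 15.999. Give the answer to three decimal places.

51.35 wt% MgO ÷ 40.304 g/mol = 1.27407 mol, giving 1.27407 Mg and 1.27407 O.
7.84 wt% FeO ÷ 71.844 g/mol = 0.10913 mol, giving 0.10913 Fe and 0.10913 O.
41.45 wt% SiO2 ÷ 60.083 g/mol = 0.68988 mol, giving 0.68988 Si and 1.37976 O.
Oxygen sums to 2.76296; scaling by 4/2.76296 = 1.44772 puts the formula on 4 O.
Fe: 0.10913 × 1.44772 = 0.158 atoms per formula unit.

0.158 Fe apfu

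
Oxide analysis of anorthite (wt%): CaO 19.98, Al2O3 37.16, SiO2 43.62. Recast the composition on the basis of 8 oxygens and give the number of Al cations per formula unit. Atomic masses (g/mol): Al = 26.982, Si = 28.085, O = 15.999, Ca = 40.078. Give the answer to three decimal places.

2.010 Al apfu

CaO: 19.98/56.077 = 0.35630 mol → 0.35630 mol Ca, 0.35630 mol O.
Al2O3: 37.16/101.961 = 0.36445 mol → 0.72890 mol Al, 1.09335 mol O.
SiO2: 43.62/60.083 = 0.72600 mol → 0.72600 mol Si, 1.45200 mol O.
Total oxygen = 2.90165 mol. Normalization factor = 8/2.90165 = 2.75705.
Al per 8 O = 0.72890 × 2.75705 = 2.010.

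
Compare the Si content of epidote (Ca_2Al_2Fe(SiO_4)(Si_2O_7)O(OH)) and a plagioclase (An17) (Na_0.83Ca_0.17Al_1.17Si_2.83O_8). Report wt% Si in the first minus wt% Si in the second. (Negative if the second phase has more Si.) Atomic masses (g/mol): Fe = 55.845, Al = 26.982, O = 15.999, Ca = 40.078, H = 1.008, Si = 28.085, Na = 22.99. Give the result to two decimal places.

First mineral: 84.255 g Si in 483.215 g formula = 17.44 wt% Si.
Second mineral: 79.481 g Si in 264.936 g formula = 30.00 wt% Si.
17.44% − 30.00% gives a difference of -12.56 percentage points.

-12.56 percentage points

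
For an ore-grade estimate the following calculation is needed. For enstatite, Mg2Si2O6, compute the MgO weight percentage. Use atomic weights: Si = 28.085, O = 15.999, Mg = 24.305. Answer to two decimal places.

40.15 wt%

M(Mg2Si2O6) = 200.774 g/mol; M(MgO) = 40.304 g/mol.
Moles MgO per formula unit = 2 Mg ÷ 1 = 2.0000.
MgO fraction = (2.0000 × 40.304) / 200.774 = 80.608/200.774 = 0.4015.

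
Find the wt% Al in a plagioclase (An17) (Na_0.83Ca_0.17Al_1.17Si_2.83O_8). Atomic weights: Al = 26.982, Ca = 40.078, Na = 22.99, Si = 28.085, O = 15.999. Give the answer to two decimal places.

Molar mass of Na_0.83Ca_0.17Al_1.17Si_2.83O_8: 0.83·22.99 + 0.17·40.078 + 1.17·26.982 + 2.83·28.085 + 8·15.999 = 264.936 g/mol.
Mass of Al per formula unit: 1.17 × 26.982 = 31.569 g.
Weight fraction Al = 31.569 / 264.936 = 0.1192.

11.92 mass %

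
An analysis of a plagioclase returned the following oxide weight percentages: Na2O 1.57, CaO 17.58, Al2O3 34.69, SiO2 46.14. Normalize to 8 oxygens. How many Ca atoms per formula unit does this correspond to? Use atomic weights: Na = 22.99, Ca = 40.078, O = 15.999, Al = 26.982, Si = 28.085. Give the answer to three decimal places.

1.57 wt% Na2O ÷ 61.979 g/mol = 0.02533 mol, giving 0.05066 Na and 0.02533 O.
17.58 wt% CaO ÷ 56.077 g/mol = 0.31350 mol, giving 0.31350 Ca and 0.31350 O.
34.69 wt% Al2O3 ÷ 101.961 g/mol = 0.34023 mol, giving 0.68046 Al and 1.02069 O.
46.14 wt% SiO2 ÷ 60.083 g/mol = 0.76794 mol, giving 0.76794 Si and 1.53588 O.
Oxygen sums to 2.89540; scaling by 8/2.89540 = 2.76300 puts the formula on 8 O.
Ca: 0.31350 × 2.76300 = 0.866 atoms per formula unit.

0.866 Ca apfu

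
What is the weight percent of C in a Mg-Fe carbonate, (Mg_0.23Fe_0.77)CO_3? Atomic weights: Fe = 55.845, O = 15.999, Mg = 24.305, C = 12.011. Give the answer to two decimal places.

Formula mass = 0.23*24.305 + 0.77*55.845 + 1*12.011 + 3*15.999 = 108.599 g/mol, of which 12.011 g is C.
So C makes up 12.011/108.599 = 0.1106 of the mass, i.e. 11.06%.

11.06 mass %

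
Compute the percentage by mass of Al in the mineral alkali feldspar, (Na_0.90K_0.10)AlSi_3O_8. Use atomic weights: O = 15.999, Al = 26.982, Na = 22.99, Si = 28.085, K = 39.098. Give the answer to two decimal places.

Formula mass = 0.90*22.99 + 0.10*39.098 + 1*26.982 + 3*28.085 + 8*15.999 = 263.830 g/mol, of which 26.982 g is Al.
So Al makes up 26.982/263.830 = 0.1023 of the mass, i.e. 10.23%.

10.23 mass %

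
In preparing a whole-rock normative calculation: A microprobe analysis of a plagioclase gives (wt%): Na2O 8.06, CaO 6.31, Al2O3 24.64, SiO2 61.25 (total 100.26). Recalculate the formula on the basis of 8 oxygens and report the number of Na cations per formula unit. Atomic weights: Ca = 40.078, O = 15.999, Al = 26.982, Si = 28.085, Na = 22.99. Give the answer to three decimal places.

0.692 Na apfu

Na2O: 8.06/61.979 = 0.13004 mol → 0.26008 mol Na, 0.13004 mol O.
CaO: 6.31/56.077 = 0.11252 mol → 0.11252 mol Ca, 0.11252 mol O.
Al2O3: 24.64/101.961 = 0.24166 mol → 0.48332 mol Al, 0.72498 mol O.
SiO2: 61.25/60.083 = 1.01942 mol → 1.01942 mol Si, 2.03884 mol O.
Total oxygen = 3.00638 mol. Normalization factor = 8/3.00638 = 2.66101.
Na per 8 O = 0.26008 × 2.66101 = 0.692.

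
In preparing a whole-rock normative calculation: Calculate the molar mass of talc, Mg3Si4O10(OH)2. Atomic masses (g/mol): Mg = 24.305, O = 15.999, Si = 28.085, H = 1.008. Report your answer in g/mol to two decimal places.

379.26 g/mol

M = 3(24.305) + 4(28.085) + 12(15.999) + 2(1.008)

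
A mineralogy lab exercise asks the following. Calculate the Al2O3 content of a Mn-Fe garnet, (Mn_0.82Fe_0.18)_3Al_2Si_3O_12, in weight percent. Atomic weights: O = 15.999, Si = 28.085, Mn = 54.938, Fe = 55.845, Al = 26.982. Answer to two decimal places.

Formula mass = 495.511 g/mol.
2 Al → 1.0000 mol Al2O3 per formula unit; M(Al2O3) = 101.961, so Al2O3 mass = 101.961 g.
101.961/495.511 × 100 = 20.58 wt%.

20.58 wt%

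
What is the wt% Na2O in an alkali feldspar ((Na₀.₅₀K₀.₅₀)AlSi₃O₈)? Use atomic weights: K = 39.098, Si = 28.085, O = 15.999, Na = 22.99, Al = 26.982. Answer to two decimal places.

Molar mass of (Na₀.₅₀K₀.₅₀)AlSi₃O₈ = 0.50*22.99 + 0.50*39.098 + 1*26.982 + 3*28.085 + 8*15.999 = 270.273 g/mol.
Each formula unit contains 0.50 Na, equivalent to 0.50/2 = 0.2500 mol Na2O.
M(Na2O) = 2×22.99 + 1×15.999 = 61.979 g/mol.
Mass of Na2O per formula unit = 0.2500 × 61.979 = 15.495 g.
Na2O wt% = 15.495 / 270.273 × 100 = 5.73%.

5.73 wt%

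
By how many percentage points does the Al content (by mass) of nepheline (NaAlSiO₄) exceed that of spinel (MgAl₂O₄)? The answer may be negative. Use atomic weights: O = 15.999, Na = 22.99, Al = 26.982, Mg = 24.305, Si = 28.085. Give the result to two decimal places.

M(NaAlSiO₄) = 142.053 g/mol, so wt% Al = 26.982/142.053 × 100 = 18.99%.
M(MgAl₂O₄) = 142.265 g/mol, so wt% Al = 53.964/142.265 × 100 = 37.93%.
18.99 − 37.93 = -18.94 pp.

-18.94 percentage points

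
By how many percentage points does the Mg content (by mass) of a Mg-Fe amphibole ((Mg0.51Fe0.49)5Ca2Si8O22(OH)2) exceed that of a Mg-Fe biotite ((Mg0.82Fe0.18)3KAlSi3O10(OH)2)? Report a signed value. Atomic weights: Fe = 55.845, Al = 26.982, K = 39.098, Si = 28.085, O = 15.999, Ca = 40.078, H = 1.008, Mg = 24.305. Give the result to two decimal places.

-6.80 percentage points

First mineral: 61.978 g Mg in 889.626 g formula = 6.97 wt% Mg.
Second mineral: 59.790 g Mg in 434.286 g formula = 13.77 wt% Mg.
6.97% − 13.77% gives a difference of -6.80 percentage points.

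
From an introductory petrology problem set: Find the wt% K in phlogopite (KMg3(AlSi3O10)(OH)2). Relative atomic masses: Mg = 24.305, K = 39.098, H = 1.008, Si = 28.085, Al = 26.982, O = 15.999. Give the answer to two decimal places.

9.37 mass %

M(KMg3(AlSi3O10)(OH)2) = 417.254 g/mol.
K contributes 1 × 39.098 = 39.098 g per mole.
39.098/417.254 = 0.0937 → 9.37%.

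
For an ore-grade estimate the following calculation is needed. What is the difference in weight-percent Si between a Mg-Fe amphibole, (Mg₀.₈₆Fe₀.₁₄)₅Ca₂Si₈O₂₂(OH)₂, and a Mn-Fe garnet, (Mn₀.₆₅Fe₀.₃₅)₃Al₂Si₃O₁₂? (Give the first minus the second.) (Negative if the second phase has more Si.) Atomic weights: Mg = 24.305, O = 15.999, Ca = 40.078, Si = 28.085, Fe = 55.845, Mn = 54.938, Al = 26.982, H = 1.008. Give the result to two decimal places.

Si in (Mg₀.₈₆Fe₀.₁₄)₅Ca₂Si₈O₂₂(OH)₂: molar mass 834.431 g/mol; 8×28.085 = 224.680 g → 26.93 wt%.
Si in (Mn₀.₆₅Fe₀.₃₅)₃Al₂Si₃O₁₂: molar mass 495.973 g/mol; 3×28.085 = 84.255 g → 16.99 wt%.
Difference = 26.93 − 16.99 = 9.94 percentage points.

9.94 percentage points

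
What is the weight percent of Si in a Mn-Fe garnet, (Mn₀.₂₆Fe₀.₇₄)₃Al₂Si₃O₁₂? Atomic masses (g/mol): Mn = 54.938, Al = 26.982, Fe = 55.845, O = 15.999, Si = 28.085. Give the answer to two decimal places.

16.95 mass %

Molar mass of (Mn₀.₂₆Fe₀.₇₄)₃Al₂Si₃O₁₂: 0.78×54.938 + 2.22×55.845 + 2×26.982 + 3×28.085 + 12×15.999 = 497.035 g/mol.
Mass of Si per formula unit: 3 × 28.085 = 84.255 g.
Weight fraction Si = 84.255 / 497.035 = 0.1695.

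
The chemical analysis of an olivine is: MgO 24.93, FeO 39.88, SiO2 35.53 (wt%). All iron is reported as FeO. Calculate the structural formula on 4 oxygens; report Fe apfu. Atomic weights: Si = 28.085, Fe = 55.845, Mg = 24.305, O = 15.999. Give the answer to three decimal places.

0.942 Fe apfu

MgO (M=40.304): mol = 0.61855; Mg = 0.61855, O = 0.61855.
FeO (M=71.844): mol = 0.55509; Fe = 0.55509, O = 0.55509.
SiO2 (M=60.083): mol = 0.59135; Si = 0.59135, O = 1.18270.
ΣO = 2.35634; factor = 4/ΣO = 1.69755.
Fe apfu = 0.55509 × 1.69755 = 0.942.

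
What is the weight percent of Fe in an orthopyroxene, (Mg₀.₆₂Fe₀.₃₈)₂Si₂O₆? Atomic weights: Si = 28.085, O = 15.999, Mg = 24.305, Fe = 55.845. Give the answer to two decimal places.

M((Mg₀.₆₂Fe₀.₃₈)₂Si₂O₆) = 224.744 g/mol.
Fe contributes 0.76 × 55.845 = 42.442 g per mole.
42.442/224.744 = 0.1888 → 18.88%.

18.88 mass %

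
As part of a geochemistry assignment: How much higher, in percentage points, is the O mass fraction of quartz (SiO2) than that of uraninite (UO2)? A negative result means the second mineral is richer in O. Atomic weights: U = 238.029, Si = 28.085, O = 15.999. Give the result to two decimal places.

41.41 percentage points

M(SiO2) = 60.083 g/mol, so wt% O = 31.998/60.083 × 100 = 53.26%.
M(UO2) = 270.027 g/mol, so wt% O = 31.998/270.027 × 100 = 11.85%.
53.26 − 11.85 = 41.41 pp.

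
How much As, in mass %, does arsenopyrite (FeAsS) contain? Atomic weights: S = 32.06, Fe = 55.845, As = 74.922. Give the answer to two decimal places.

Molar mass of FeAsS: 1×55.845 + 1×74.922 + 1×32.06 = 162.827 g/mol.
Mass of As per formula unit: 1 × 74.922 = 74.922 g.
Weight fraction As = 74.922 / 162.827 = 0.4601.

46.01 mass %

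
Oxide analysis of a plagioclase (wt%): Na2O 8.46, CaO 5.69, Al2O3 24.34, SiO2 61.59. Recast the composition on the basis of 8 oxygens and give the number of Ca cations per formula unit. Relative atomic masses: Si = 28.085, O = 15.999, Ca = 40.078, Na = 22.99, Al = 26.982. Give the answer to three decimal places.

0.270 Ca apfu

Na2O: 8.46/61.979 = 0.13650 mol → 0.27300 mol Na, 0.13650 mol O.
CaO: 5.69/56.077 = 0.10147 mol → 0.10147 mol Ca, 0.10147 mol O.
Al2O3: 24.34/101.961 = 0.23872 mol → 0.47744 mol Al, 0.71616 mol O.
SiO2: 61.59/60.083 = 1.02508 mol → 1.02508 mol Si, 2.05016 mol O.
Total oxygen = 3.00429 mol. Normalization factor = 8/3.00429 = 2.66286.
Ca per 8 O = 0.10147 × 2.66286 = 0.270.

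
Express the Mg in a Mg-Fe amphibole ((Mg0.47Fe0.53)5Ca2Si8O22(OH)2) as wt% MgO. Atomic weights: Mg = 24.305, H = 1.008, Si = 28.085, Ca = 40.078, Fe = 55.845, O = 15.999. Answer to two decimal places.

10.57 wt%

Formula mass = 895.934 g/mol.
2.35 Mg → 2.3500 mol MgO per formula unit; M(MgO) = 40.304, so MgO mass = 94.714 g.
94.714/895.934 × 100 = 10.57 wt%.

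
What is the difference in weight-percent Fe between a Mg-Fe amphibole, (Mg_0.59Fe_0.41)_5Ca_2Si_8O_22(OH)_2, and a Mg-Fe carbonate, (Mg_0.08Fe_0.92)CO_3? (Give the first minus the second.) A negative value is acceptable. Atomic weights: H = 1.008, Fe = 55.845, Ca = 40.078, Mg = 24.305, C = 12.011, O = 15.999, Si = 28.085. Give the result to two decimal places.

-32.28 percentage points

First mineral: 114.482 g Fe in 877.010 g formula = 13.05 wt% Fe.
Second mineral: 51.377 g Fe in 113.330 g formula = 45.33 wt% Fe.
13.05% − 45.33% gives a difference of -32.28 percentage points.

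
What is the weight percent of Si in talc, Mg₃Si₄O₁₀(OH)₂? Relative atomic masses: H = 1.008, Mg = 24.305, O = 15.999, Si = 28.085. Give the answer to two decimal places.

29.62 wt%

Molar mass of Mg₃Si₄O₁₀(OH)₂: 3·24.305 + 4·28.085 + 12·15.999 + 2·1.008 = 379.259 g/mol.
Mass of Si per formula unit: 4 × 28.085 = 112.340 g.
Weight fraction Si = 112.340 / 379.259 = 0.2962.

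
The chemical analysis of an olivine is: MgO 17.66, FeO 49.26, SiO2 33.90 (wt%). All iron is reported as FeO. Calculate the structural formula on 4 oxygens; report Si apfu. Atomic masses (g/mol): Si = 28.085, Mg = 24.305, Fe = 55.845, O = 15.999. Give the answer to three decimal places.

1.002 Si apfu

MgO (M=40.304): mol = 0.43817; Mg = 0.43817, O = 0.43817.
FeO (M=71.844): mol = 0.68565; Fe = 0.68565, O = 0.68565.
SiO2 (M=60.083): mol = 0.56422; Si = 0.56422, O = 1.12844.
ΣO = 2.25226; factor = 4/ΣO = 1.77599.
Si apfu = 0.56422 × 1.77599 = 1.002.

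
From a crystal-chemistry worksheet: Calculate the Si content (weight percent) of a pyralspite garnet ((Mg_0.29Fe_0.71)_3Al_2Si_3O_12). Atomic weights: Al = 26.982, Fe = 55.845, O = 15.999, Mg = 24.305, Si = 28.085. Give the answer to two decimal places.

M((Mg_0.29Fe_0.71)_3Al_2Si_3O_12) = 470.302 g/mol.
Si contributes 3 × 28.085 = 84.255 g per mole.
84.255/470.302 = 0.1792 → 17.92%.

17.92 weight percent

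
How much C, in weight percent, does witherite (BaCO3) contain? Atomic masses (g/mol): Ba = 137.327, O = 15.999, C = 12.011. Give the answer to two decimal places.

Formula mass = 1·137.327 + 1·12.011 + 3·15.999 = 197.335 g/mol, of which 12.011 g is C.
So C makes up 12.011/197.335 = 0.0609 of the mass, i.e. 6.09%.

6.09 weight percent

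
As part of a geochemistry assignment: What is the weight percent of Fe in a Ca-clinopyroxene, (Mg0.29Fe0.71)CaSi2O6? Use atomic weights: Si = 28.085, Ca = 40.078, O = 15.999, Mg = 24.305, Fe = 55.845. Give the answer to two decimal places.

M((Mg0.29Fe0.71)CaSi2O6) = 238.940 g/mol.
Fe contributes 0.71 × 55.845 = 39.650 g per mole.
39.650/238.940 = 0.1659 → 16.59%.

16.59 weight percent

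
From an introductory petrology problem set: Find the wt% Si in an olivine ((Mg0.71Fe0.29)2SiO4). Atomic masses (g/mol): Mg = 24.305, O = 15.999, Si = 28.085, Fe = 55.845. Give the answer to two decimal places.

17.67 weight percent

Molar mass of (Mg0.71Fe0.29)2SiO4: 1.42×24.305 + 0.58×55.845 + 1×28.085 + 4×15.999 = 158.984 g/mol.
Mass of Si per formula unit: 1 × 28.085 = 28.085 g.
Weight fraction Si = 28.085 / 158.984 = 0.1767.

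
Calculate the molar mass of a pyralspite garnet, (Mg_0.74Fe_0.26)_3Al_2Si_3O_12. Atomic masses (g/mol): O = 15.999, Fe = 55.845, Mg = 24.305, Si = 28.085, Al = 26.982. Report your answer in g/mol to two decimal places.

427.72 g/mol

The formula mass is the sum 2.22·24.305 + 0.78·55.845 + 2·26.982 + 3·28.085 + 12·15.999.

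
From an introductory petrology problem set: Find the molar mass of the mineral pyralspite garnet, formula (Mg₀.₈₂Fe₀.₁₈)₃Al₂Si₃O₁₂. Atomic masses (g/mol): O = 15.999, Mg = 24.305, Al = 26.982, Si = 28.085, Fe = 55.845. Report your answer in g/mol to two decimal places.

M = 2.46×24.305 + 0.54×55.845 + 2×26.982 + 3×28.085 + 12×15.999

420.15 g/mol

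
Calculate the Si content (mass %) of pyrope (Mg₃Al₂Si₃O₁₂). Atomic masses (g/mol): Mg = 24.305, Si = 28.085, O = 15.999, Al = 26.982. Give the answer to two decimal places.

Formula mass = 3×24.305 + 2×26.982 + 3×28.085 + 12×15.999 = 403.122 g/mol, of which 84.255 g is Si.
So Si makes up 84.255/403.122 = 0.2090 of the mass, i.e. 20.90%.

20.90 mass %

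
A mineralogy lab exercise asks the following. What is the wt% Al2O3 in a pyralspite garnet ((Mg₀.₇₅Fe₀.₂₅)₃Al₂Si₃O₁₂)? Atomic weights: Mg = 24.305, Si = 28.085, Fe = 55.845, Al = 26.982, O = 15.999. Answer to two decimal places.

Formula mass = 426.777 g/mol.
2 Al → 1.0000 mol Al2O3 per formula unit; M(Al2O3) = 101.961, so Al2O3 mass = 101.961 g.
101.961/426.777 × 100 = 23.89 wt%.

23.89 wt%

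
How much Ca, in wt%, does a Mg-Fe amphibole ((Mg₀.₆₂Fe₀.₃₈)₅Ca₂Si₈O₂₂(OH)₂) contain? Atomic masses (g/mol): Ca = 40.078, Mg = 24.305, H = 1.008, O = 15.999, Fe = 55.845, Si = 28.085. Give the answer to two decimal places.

Molar mass of (Mg₀.₆₂Fe₀.₃₈)₅Ca₂Si₈O₂₂(OH)₂: 3.10×24.305 + 1.90×55.845 + 2×40.078 + 8×28.085 + 24×15.999 + 2×1.008 = 872.279 g/mol.
Mass of Ca per formula unit: 2 × 40.078 = 80.156 g.
Weight fraction Ca = 80.156 / 872.279 = 0.0919.

9.19 wt%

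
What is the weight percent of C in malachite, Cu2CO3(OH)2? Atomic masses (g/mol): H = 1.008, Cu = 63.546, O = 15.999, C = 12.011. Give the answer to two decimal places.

Formula mass = 2*63.546 + 1*12.011 + 5*15.999 + 2*1.008 = 221.114 g/mol, of which 12.011 g is C.
So C makes up 12.011/221.114 = 0.0543 of the mass, i.e. 5.43%.

5.43 wt%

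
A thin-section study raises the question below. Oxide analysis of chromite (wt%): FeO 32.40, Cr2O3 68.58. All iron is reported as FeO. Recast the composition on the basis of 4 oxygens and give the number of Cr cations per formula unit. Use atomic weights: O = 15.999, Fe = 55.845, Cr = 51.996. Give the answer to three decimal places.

FeO: 32.40/71.844 = 0.45098 mol → 0.45098 mol Fe, 0.45098 mol O.
Cr2O3: 68.58/151.989 = 0.45122 mol → 0.90244 mol Cr, 1.35366 mol O.
Total oxygen = 1.80464 mol. Normalization factor = 4/1.80464 = 2.21651.
Cr per 4 O = 0.90244 × 2.21651 = 2.000.

2.000 Cr apfu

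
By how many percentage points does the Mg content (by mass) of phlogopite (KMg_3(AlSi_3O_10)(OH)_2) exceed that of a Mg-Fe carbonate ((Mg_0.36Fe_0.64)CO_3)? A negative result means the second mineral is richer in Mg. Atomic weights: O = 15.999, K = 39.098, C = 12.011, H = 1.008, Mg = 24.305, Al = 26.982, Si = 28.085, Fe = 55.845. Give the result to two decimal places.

9.10 percentage points

First mineral: 72.915 g Mg in 417.254 g formula = 17.47 wt% Mg.
Second mineral: 8.750 g Mg in 104.499 g formula = 8.37 wt% Mg.
17.47% − 8.37% gives a difference of 9.10 percentage points.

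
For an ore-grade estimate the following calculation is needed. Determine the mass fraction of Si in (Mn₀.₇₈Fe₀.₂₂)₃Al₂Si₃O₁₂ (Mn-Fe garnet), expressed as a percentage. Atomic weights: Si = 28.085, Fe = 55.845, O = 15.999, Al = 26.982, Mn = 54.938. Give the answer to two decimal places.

17.00 weight percent

Formula mass = 2.34×54.938 + 0.66×55.845 + 2×26.982 + 3×28.085 + 12×15.999 = 495.620 g/mol, of which 84.255 g is Si.
So Si makes up 84.255/495.620 = 0.1700 of the mass, i.e. 17.00%.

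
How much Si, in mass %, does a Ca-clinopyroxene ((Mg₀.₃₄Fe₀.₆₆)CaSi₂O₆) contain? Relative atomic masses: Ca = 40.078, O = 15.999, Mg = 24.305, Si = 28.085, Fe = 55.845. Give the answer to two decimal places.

23.66 mass %

M((Mg₀.₃₄Fe₀.₆₆)CaSi₂O₆) = 237.363 g/mol.
Si contributes 2 × 28.085 = 56.170 g per mole.
56.170/237.363 = 0.2366 → 23.66%.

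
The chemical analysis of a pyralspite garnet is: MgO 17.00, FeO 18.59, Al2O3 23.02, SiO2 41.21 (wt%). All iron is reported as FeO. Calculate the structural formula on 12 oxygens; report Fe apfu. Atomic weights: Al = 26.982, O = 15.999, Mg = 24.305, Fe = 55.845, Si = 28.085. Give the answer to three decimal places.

17.00 wt% MgO ÷ 40.304 g/mol = 0.42179 mol, giving 0.42179 Mg and 0.42179 O.
18.59 wt% FeO ÷ 71.844 g/mol = 0.25876 mol, giving 0.25876 Fe and 0.25876 O.
23.02 wt% Al2O3 ÷ 101.961 g/mol = 0.22577 mol, giving 0.45154 Al and 0.67731 O.
41.21 wt% SiO2 ÷ 60.083 g/mol = 0.68588 mol, giving 0.68588 Si and 1.37176 O.
Oxygen sums to 2.72962; scaling by 12/2.72962 = 4.39622 puts the formula on 12 O.
Fe: 0.25876 × 4.39622 = 1.138 atoms per formula unit.

1.138 Fe apfu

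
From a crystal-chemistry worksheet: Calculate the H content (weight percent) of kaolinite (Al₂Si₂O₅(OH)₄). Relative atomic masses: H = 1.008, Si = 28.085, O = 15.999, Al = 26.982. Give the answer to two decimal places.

1.56 weight percent

Molar mass of Al₂Si₂O₅(OH)₄: 2×26.982 + 2×28.085 + 9×15.999 + 4×1.008 = 258.157 g/mol.
Mass of H per formula unit: 4 × 1.008 = 4.032 g.
Weight fraction H = 4.032 / 258.157 = 0.0156.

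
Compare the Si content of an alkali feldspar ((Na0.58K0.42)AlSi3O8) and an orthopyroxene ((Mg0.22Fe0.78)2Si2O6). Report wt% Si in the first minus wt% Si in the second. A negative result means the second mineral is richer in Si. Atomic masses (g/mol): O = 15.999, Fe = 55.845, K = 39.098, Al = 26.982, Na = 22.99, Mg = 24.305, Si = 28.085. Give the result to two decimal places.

8.85 percentage points

First mineral: 84.255 g Si in 268.984 g formula = 31.32 wt% Si.
Second mineral: 56.170 g Si in 249.976 g formula = 22.47 wt% Si.
31.32% − 22.47% gives a difference of 8.85 percentage points.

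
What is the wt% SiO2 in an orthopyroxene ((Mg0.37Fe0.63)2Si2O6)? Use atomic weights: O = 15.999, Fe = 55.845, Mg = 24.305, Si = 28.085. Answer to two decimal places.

49.96 wt%

Formula mass = 240.514 g/mol.
2 Si → 2.0000 mol SiO2 per formula unit; M(SiO2) = 60.083, so SiO2 mass = 120.166 g.
120.166/240.514 × 100 = 49.96 wt%.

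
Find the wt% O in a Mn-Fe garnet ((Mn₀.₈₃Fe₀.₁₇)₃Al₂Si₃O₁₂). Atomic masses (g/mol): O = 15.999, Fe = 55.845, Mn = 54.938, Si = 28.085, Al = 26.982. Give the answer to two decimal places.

38.75 weight percent

Formula mass = 2.49·54.938 + 0.51·55.845 + 2·26.982 + 3·28.085 + 12·15.999 = 495.484 g/mol, of which 191.988 g is O.
So O makes up 191.988/495.484 = 0.3875 of the mass, i.e. 38.75%.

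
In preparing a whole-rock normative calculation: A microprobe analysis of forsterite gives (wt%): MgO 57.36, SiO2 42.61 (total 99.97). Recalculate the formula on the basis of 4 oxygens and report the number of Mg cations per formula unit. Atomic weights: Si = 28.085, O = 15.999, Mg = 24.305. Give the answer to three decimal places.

2.003 Mg apfu

57.36 wt% MgO ÷ 40.304 g/mol = 1.42318 mol, giving 1.42318 Mg and 1.42318 O.
42.61 wt% SiO2 ÷ 60.083 g/mol = 0.70919 mol, giving 0.70919 Si and 1.41838 O.
Oxygen sums to 2.84156; scaling by 4/2.84156 = 1.40768 puts the formula on 4 O.
Mg: 1.42318 × 1.40768 = 2.003 atoms per formula unit.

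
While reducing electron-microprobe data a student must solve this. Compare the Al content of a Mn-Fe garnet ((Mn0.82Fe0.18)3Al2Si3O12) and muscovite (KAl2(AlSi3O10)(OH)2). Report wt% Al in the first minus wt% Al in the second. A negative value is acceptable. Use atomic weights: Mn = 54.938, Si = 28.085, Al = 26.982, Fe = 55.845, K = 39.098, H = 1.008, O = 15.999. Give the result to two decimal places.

M((Mn0.82Fe0.18)3Al2Si3O12) = 495.511 g/mol, so wt% Al = 53.964/495.511 × 100 = 10.89%.
M(KAl2(AlSi3O10)(OH)2) = 398.303 g/mol, so wt% Al = 80.946/398.303 × 100 = 20.32%.
10.89 − 20.32 = -9.43 pp.

-9.43 percentage points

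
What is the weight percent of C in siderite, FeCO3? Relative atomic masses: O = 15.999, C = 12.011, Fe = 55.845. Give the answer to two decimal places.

10.37 wt%

Molar mass of FeCO3: 1×55.845 + 1×12.011 + 3×15.999 = 115.853 g/mol.
Mass of C per formula unit: 1 × 12.011 = 12.011 g.
Weight fraction C = 12.011 / 115.853 = 0.1037.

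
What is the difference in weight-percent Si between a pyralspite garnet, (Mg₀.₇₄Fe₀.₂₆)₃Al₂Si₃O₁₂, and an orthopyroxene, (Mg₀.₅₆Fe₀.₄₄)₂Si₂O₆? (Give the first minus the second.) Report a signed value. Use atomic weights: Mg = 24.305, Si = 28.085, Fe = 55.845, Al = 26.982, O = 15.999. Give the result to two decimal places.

First mineral: 84.255 g Si in 427.723 g formula = 19.70 wt% Si.
Second mineral: 56.170 g Si in 228.529 g formula = 24.58 wt% Si.
19.70% − 24.58% gives a difference of -4.88 percentage points.

-4.88 percentage points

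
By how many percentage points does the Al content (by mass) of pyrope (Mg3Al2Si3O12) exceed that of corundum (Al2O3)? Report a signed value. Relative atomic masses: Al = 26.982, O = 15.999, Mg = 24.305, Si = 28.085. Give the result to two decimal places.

-39.54 percentage points

Al in Mg3Al2Si3O12: molar mass 403.122 g/mol; 2×26.982 = 53.964 g → 13.39 wt%.
Al in Al2O3: molar mass 101.961 g/mol; 2×26.982 = 53.964 g → 52.93 wt%.
Difference = 13.39 − 52.93 = -39.54 percentage points.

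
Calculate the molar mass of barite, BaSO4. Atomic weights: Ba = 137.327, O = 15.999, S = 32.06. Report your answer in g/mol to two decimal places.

Ba: 1 × 137.327 = 137.3270
S: 1 × 32.06 = 32.0600
O: 4 × 15.999 = 63.9960
Summing the contributions gives the formula mass.

233.38 g/mol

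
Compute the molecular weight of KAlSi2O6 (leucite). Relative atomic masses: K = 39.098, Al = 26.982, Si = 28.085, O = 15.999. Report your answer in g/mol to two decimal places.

The formula mass is the sum 1*39.098 + 1*26.982 + 2*28.085 + 6*15.999.

218.24 g/mol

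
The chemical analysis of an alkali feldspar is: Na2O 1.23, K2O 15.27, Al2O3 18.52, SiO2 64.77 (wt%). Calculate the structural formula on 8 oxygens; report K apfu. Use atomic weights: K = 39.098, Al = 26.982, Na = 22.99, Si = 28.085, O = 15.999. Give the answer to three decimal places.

0.900 K apfu

Na2O: 1.23/61.979 = 0.01985 mol → 0.03970 mol Na, 0.01985 mol O.
K2O: 15.27/94.195 = 0.16211 mol → 0.32422 mol K, 0.16211 mol O.
Al2O3: 18.52/101.961 = 0.18164 mol → 0.36328 mol Al, 0.54492 mol O.
SiO2: 64.77/60.083 = 1.07801 mol → 1.07801 mol Si, 2.15602 mol O.
Total oxygen = 2.88290 mol. Normalization factor = 8/2.88290 = 2.77498.
K per 8 O = 0.32422 × 2.77498 = 0.900.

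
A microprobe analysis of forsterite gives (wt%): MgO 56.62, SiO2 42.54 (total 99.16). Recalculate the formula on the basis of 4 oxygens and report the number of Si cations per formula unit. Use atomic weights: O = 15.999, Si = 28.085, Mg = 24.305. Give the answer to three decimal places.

1.004 Si apfu

MgO (M=40.304): mol = 1.40482; Mg = 1.40482, O = 1.40482.
SiO2 (M=60.083): mol = 0.70802; Si = 0.70802, O = 1.41604.
ΣO = 2.82086; factor = 4/ΣO = 1.41801.
Si apfu = 0.70802 × 1.41801 = 1.004.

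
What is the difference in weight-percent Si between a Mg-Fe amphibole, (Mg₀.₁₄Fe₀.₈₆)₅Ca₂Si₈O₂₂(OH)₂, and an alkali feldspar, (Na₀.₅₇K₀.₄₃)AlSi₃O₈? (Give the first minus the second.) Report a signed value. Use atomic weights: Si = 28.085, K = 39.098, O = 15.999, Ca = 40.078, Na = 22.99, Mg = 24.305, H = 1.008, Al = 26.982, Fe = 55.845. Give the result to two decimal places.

Si in (Mg₀.₁₄Fe₀.₈₆)₅Ca₂Si₈O₂₂(OH)₂: molar mass 947.975 g/mol; 8×28.085 = 224.680 g → 23.70 wt%.
Si in (Na₀.₅₇K₀.₄₃)AlSi₃O₈: molar mass 269.145 g/mol; 3×28.085 = 84.255 g → 31.30 wt%.
Difference = 23.70 − 31.30 = -7.60 percentage points.

-7.60 percentage points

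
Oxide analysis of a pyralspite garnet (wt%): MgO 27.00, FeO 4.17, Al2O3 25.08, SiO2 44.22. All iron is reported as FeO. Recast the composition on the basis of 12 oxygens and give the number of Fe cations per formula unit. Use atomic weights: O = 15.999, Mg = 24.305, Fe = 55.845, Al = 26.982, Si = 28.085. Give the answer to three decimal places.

0.237 Fe apfu

MgO (M=40.304): mol = 0.66991; Mg = 0.66991, O = 0.66991.
FeO (M=71.844): mol = 0.05804; Fe = 0.05804, O = 0.05804.
Al2O3 (M=101.961): mol = 0.24598; Al = 0.49196, O = 0.73794.
SiO2 (M=60.083): mol = 0.73598; Si = 0.73598, O = 1.47196.
ΣO = 2.93785; factor = 12/ΣO = 4.08462.
Fe apfu = 0.05804 × 4.08462 = 0.237.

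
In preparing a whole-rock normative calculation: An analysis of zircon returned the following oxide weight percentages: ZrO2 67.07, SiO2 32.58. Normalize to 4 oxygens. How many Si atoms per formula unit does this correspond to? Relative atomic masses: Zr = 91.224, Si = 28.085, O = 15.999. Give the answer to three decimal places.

67.07 wt% ZrO2 ÷ 123.222 g/mol = 0.54430 mol, giving 0.54430 Zr and 1.08860 O.
32.58 wt% SiO2 ÷ 60.083 g/mol = 0.54225 mol, giving 0.54225 Si and 1.08450 O.
Oxygen sums to 2.17310; scaling by 4/2.17310 = 1.84069 puts the formula on 4 O.
Si: 0.54225 × 1.84069 = 0.998 atoms per formula unit.

0.998 Si apfu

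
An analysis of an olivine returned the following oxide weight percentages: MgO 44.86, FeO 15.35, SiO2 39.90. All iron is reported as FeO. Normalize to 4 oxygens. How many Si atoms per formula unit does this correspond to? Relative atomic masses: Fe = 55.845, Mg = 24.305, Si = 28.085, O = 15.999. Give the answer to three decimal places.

MgO (M=40.304): mol = 1.11304; Mg = 1.11304, O = 1.11304.
FeO (M=71.844): mol = 0.21366; Fe = 0.21366, O = 0.21366.
SiO2 (M=60.083): mol = 0.66408; Si = 0.66408, O = 1.32816.
ΣO = 2.65486; factor = 4/ΣO = 1.50667.
Si apfu = 0.66408 × 1.50667 = 1.001.

1.001 Si apfu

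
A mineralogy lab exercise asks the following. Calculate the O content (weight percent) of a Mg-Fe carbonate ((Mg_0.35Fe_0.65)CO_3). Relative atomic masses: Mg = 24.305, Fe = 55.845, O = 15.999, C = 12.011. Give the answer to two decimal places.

Formula mass = 0.35·24.305 + 0.65·55.845 + 1·12.011 + 3·15.999 = 104.814 g/mol, of which 47.997 g is O.
So O makes up 47.997/104.814 = 0.4579 of the mass, i.e. 45.79%.

45.79 weight percent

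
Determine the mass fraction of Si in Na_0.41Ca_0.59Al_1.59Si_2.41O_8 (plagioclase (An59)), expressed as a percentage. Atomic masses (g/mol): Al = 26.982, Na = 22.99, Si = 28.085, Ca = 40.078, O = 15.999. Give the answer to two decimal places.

24.92 wt%

Molar mass of Na_0.41Ca_0.59Al_1.59Si_2.41O_8: 0.41×22.99 + 0.59×40.078 + 1.59×26.982 + 2.41×28.085 + 8×15.999 = 271.650 g/mol.
Mass of Si per formula unit: 2.41 × 28.085 = 67.685 g.
Weight fraction Si = 67.685 / 271.650 = 0.2492.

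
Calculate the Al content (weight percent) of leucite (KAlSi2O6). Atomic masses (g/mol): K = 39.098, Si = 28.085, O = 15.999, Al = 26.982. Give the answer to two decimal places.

Molar mass of KAlSi2O6: 1*39.098 + 1*26.982 + 2*28.085 + 6*15.999 = 218.244 g/mol.
Mass of Al per formula unit: 1 × 26.982 = 26.982 g.
Weight fraction Al = 26.982 / 218.244 = 0.1236.

12.36 weight percent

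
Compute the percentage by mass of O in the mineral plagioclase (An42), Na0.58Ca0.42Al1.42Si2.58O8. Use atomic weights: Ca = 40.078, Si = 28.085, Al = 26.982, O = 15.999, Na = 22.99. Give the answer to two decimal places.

Molar mass of Na0.58Ca0.42Al1.42Si2.58O8: 0.58·22.99 + 0.42·40.078 + 1.42·26.982 + 2.58·28.085 + 8·15.999 = 268.933 g/mol.
Mass of O per formula unit: 8 × 15.999 = 127.992 g.
Weight fraction O = 127.992 / 268.933 = 0.4759.

47.59 wt%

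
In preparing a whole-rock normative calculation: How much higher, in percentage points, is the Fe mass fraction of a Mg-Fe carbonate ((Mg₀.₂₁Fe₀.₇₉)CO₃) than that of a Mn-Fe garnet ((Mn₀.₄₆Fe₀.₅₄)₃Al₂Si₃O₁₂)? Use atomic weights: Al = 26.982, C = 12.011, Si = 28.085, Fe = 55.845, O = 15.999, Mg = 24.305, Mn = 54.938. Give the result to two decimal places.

M((Mg₀.₂₁Fe₀.₇₉)CO₃) = 109.230 g/mol, so wt% Fe = 44.118/109.230 × 100 = 40.39%.
M((Mn₀.₄₆Fe₀.₅₄)₃Al₂Si₃O₁₂) = 496.490 g/mol, so wt% Fe = 90.469/496.490 × 100 = 18.22%.
40.39 − 18.22 = 22.17 pp.

22.17 percentage points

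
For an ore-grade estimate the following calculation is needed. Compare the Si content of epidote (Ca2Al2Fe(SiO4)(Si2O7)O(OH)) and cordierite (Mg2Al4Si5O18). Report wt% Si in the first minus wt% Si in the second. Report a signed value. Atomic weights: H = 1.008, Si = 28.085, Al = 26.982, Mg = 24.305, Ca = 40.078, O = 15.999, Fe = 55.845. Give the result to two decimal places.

M(Ca2Al2Fe(SiO4)(Si2O7)O(OH)) = 483.215 g/mol, so wt% Si = 84.255/483.215 × 100 = 17.44%.
M(Mg2Al4Si5O18) = 584.945 g/mol, so wt% Si = 140.425/584.945 × 100 = 24.01%.
17.44 − 24.01 = -6.57 pp.

-6.57 percentage points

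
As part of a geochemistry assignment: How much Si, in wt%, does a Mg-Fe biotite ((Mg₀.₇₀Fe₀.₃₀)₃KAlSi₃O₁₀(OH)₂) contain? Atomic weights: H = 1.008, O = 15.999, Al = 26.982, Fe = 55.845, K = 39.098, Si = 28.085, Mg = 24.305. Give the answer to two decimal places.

Molar mass of (Mg₀.₇₀Fe₀.₃₀)₃KAlSi₃O₁₀(OH)₂: 2.10×24.305 + 0.90×55.845 + 1×39.098 + 1×26.982 + 3×28.085 + 12×15.999 + 2×1.008 = 445.640 g/mol.
Mass of Si per formula unit: 3 × 28.085 = 84.255 g.
Weight fraction Si = 84.255 / 445.640 = 0.1891.

18.91 wt%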